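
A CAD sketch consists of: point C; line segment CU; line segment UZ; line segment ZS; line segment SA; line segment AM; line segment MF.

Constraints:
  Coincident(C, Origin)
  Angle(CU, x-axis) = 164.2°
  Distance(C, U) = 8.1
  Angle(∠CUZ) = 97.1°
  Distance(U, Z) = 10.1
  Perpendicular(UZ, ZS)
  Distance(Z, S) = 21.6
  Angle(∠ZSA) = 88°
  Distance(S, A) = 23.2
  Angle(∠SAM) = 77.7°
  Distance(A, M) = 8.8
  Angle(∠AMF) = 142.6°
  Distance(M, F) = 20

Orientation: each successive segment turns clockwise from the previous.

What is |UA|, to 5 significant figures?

24.566

C is at the origin; CU runs at 164.2° with length 8.1, so U = (-7.7940, 2.2055). ∠CUZ = 97.1° gives UZ at 81.300° from the x-axis; with |UZ| = 10.1, Z = (-6.2662, 12.189). The perpendicularity gives ZS at right angles to UZ, so ZS runs at -8.7000°; with |ZS| = 21.6, S = (15.085, 8.9220). ∠ZSA = 88.0° gives SA at -100.70° from the x-axis; with |SA| = 23.2, A = (10.778, -13.875). Then |UA| = |A − U| = 24.566.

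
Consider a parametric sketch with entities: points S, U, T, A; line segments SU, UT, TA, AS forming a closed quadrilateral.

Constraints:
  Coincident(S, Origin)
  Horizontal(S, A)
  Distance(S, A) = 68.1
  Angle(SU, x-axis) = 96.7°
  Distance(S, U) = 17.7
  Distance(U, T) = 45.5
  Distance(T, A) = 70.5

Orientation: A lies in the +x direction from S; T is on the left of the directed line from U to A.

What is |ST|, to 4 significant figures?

59.91

Checks: |UT| = 45.50 ✓; |TA| = 70.50 ✓.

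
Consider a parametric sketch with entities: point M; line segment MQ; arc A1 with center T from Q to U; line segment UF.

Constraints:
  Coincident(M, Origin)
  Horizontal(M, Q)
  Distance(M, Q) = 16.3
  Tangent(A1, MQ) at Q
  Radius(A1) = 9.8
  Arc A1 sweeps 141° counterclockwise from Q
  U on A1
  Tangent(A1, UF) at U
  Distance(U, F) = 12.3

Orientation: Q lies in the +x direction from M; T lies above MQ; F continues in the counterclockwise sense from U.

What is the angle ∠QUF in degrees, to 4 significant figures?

109.5°

M is at the origin; M and Q share the same y with |MQ| = 16.3 and Q on the +x side, so Q = (16.30, 0.000). Since A1 is tangent to MQ there, TQ ⟂ MQ, so T = Q + (0, 9.8) = (16.30, 9.800). On A1, Q sits at bearing -90° from T; a 141° counterclockwise sweep puts U at bearing 51°, so U = T + 9.8·(cos 51°, sin 51°) = (22.47, 17.42). The tangent condition forces TU to be normal to UF, so UF runs along (−sin 51°, cos 51°); with |UF| = 12.3, F = (12.91, 25.16). Then cos ∠QUF = UQ·UF / (|UQ||UF|), giving 109.5°.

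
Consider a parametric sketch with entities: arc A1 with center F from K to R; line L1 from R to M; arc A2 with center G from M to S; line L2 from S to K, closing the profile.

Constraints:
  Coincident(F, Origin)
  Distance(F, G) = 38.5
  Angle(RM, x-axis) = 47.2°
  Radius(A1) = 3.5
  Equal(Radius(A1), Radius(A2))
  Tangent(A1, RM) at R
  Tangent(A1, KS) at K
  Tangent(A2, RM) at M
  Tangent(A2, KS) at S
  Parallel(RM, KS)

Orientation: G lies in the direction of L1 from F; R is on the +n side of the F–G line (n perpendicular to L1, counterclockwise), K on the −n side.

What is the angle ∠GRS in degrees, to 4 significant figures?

5.110°

Tangency of A1 to both parallel lines with radius 3.5 puts R and K at F ± 3.5·n: R = (-2.568, 2.378), K = (2.568, -2.378). Equal radii place M and S the same way about G: M = G + 3.5·n = (23.59, 30.63), S = G − 3.5·n = (28.73, 25.87). Then cos ∠GRS = RG·RS / (|RG||RS|), giving 5.110°.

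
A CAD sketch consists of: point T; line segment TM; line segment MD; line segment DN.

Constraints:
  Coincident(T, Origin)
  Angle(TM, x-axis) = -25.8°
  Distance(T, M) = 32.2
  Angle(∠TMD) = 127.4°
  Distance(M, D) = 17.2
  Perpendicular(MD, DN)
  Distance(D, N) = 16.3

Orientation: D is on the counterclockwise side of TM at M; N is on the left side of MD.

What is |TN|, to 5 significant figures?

37.911

∠TMD = 127.4°, so MD runs at -25.8° + (180° − 127.4°) = 26.800° from the x-axis; with |MD| = 17.2, D = M + 17.2·(cos 26.800°, sin 26.800°) = (44.343, -6.2593). The perpendicularity gives DN at right angles to MD; with |DN| = 16.3 on the left of MD, N = D + 16.3·(-0.45088, 0.89259) = (36.993, 8.2898). Then |TN| = |N − T| = 37.911.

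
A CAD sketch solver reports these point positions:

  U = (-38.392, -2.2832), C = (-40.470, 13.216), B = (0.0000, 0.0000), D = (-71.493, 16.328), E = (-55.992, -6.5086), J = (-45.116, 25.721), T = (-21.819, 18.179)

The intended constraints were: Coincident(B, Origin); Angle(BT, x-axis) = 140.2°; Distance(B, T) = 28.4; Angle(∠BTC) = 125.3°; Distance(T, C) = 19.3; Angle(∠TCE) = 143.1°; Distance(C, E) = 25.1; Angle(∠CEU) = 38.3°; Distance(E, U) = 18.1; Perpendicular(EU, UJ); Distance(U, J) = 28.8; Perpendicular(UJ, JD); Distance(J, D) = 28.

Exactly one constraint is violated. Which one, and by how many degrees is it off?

Perpendicular(UJ, JD) — off by 6.10°.

B = (0.00, 0.00) ✓; BT at 140.2° ✓; |BT| = 28.40 ✓; ∠BTC = 125.3° ✓; |TC| = 19.30 ✓; ∠TCE = 143.1° ✓; |CE| = 25.10 ✓; ∠CEU = 38.30° ✓; |EU| = 18.10 ✓; ∠(EU, UJ) = 90.00° ✓; |UJ| = 28.80 ✓; ∠(UJ, JD) = 96.10° ✗; |JD| = 28.00 ✓.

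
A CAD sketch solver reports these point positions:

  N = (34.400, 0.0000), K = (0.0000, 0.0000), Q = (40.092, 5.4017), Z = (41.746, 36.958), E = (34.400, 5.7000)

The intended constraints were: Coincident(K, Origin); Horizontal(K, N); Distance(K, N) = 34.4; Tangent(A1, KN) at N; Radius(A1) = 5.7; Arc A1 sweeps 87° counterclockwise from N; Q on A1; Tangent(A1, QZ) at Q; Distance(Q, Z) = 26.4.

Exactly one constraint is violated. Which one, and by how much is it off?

Distance(Q, Z) = 26.4 — off by 5.20.

K = (0.00, 0.00) ✓; K.y = 0.00, N.y = 0.00 ✓; |KN| = 34.40 ✓; ∠(EN, NK) = 90.00° ✓; |EN| = 5.700 ✓; bearing(E→Q) − bearing(E→N) = 87.00° ✓; |EQ| = 5.700 ✓; ∠(EQ, QZ) = 90.00° ✓; |QZ| = 31.60 ✗.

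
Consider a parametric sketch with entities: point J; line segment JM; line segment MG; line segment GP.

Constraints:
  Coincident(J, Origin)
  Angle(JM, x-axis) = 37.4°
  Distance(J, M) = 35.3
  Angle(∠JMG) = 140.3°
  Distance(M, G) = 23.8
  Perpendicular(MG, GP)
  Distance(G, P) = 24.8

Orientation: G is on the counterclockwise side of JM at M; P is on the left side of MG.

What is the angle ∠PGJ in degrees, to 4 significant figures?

66.13°

∠JMG = 140.3°, so MG runs at 37.4° + (180° − 140.3°) = 77.10° from the x-axis; with |MG| = 23.8, G = M + 23.8·(cos 77.10°, sin 77.10°) = (33.36, 44.64). MG is perpendicular to GP; with |GP| = 24.8 on the left of MG, P = G + 24.8·(-0.9748, 0.2233) = (9.182, 50.18). Then cos ∠PGJ = GP·GJ / (|GP||GJ|), giving 66.13°.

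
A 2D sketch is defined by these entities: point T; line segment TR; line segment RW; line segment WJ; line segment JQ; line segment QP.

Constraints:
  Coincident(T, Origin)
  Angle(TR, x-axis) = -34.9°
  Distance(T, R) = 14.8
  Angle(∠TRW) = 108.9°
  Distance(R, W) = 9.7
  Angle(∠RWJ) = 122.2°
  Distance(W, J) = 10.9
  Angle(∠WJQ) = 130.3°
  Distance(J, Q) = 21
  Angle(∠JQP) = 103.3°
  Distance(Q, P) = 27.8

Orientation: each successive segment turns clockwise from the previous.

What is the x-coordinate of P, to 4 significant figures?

-8.915

T is at the origin; TR runs at -34.9° with length 14.8, so R = (12.14, -8.468). ∠TRW = 108.9° gives RW at -106.0° from the x-axis; with |RW| = 9.7, W = (9.465, -17.79). ∠RWJ = 122.2° gives WJ at -163.8° from the x-axis; with |WJ| = 10.9, J = (-1.003, -20.83). ∠WJQ = 130.3° gives JQ at 146.5° from the x-axis; with |JQ| = 21.0, Q = (-18.51, -9.242). ∠JQP = 103.3° gives QP at 69.80° from the x-axis; with |QP| = 27.8, P = (-8.915, 16.85). So P.x = -8.915.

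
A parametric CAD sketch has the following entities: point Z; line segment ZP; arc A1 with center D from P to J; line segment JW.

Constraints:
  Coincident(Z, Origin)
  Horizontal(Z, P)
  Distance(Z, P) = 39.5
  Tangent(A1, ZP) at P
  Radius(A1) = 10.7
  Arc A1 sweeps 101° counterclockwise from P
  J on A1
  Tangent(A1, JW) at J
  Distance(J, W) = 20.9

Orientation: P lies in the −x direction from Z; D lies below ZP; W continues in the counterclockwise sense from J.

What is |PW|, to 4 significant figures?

33.89

Z is at the origin; ZP is horizontal with |ZP| = 39.5 and P on the −x side, so P = (-39.50, 0.000). A1 meets ZP tangentially, so DP is at right angles to ZP, so D = P + (0, -10.7) = (-39.50, -10.70). On A1, P sits at bearing 90° from D; a 101° counterclockwise sweep puts J at bearing 191°, so J = D + 10.7·(cos 191°, sin 191°) = (-50.00, -12.74). A1 meets JW tangentially, so DJ is at right angles to JW, so JW runs along (−sin 191°, cos 191°); with |JW| = 20.9, W = (-46.02, -33.26). Then |PW| = |W − P| = 33.89.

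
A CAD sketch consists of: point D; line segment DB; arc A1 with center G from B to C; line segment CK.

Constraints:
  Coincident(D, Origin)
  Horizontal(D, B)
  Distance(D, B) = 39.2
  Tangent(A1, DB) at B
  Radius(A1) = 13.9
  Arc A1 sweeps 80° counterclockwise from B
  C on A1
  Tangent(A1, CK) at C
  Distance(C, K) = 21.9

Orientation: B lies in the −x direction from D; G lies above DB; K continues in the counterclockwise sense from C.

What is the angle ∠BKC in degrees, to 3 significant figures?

17.9°

On A1, B sits at bearing -90° from G; an 80° counterclockwise sweep puts C at bearing -10°, so C = G + 13.9·(cos -10°, sin -10°) = (-25.5, 11.5). The tangent condition forces GC to be normal to CK, so CK runs along (−sin -10°, cos -10°); with |CK| = 21.9, K = (-21.7, 33.1). Then cos ∠BKC = KB·KC / (|KB||KC|), giving 17.9°.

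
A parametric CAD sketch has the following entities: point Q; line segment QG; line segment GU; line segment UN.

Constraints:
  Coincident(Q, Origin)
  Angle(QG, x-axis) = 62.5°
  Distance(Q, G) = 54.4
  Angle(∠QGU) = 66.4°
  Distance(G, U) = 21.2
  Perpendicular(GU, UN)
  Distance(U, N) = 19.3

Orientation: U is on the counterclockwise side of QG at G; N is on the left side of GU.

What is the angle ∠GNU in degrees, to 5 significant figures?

47.686°

Q is at the origin; QG runs at 62.5° with length 54.4, so G = 54.4·(cos 62.5°, sin 62.5°) = (25.119, 48.253). ∠QGU = 66.4°, so GU runs at 62.5° + (180° − 66.4°) = 176.10° from the x-axis; with |GU| = 21.2, U = G + 21.2·(cos 176.10°, sin 176.10°) = (3.9682, 49.695). GU is perpendicular to UN; with |UN| = 19.3 on the left of GU, N = U + 19.3·(-0.068015, -0.99768) = (2.6555, 30.440). Then cos ∠GNU = NG·NU / (|NG||NU|), giving 47.686°.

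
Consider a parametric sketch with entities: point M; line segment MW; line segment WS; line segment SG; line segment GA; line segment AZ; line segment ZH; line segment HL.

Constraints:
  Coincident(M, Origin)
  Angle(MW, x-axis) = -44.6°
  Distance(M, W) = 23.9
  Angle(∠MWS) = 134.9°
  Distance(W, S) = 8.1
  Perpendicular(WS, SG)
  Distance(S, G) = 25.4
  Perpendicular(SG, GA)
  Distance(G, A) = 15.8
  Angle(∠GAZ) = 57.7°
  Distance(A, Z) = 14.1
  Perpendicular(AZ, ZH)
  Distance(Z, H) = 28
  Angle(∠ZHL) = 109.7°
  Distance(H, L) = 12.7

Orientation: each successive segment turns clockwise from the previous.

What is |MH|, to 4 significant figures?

41.98

∠GAZ = 57.7° gives AZ at -32.00° from the x-axis; with |AZ| = 14.1, Z = (3.535, -16.69). AZ is perpendicular to ZH, so ZH runs at -122.0°; with |ZH| = 28.0, H = (-11.30, -40.43). Then |MH| = |H − M| = 41.98.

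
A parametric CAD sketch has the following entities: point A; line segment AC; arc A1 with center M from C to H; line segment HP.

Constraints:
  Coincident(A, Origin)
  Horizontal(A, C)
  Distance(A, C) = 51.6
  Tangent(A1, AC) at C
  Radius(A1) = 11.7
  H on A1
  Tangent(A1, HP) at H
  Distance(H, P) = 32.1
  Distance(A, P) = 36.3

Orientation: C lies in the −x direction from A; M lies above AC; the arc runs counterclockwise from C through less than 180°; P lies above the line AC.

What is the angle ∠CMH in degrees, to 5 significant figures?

50.136°

Checks: A.y = 0.00, C.y = 0.00 ✓; |MH| = 11.70 ✓; ∠(MH, HP) = 90.00° ✓; |HP| = 32.10 ✓; |AP| = 36.30 ✓.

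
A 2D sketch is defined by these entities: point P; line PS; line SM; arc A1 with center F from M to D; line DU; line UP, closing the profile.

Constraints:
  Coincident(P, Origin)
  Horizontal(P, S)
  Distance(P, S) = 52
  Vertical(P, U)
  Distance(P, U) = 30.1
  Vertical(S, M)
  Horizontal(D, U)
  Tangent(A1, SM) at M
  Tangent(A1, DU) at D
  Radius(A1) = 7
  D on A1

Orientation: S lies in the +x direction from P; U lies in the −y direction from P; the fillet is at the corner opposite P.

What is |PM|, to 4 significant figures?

56.90

P is at the origin; PS is horizontal with |PS| = 52.0 and S on the +x side, so S = (52.00, 0.000). P and U share the same x with |PU| = 30.1 and U on the −y side, so U = (0.000, -30.10). The virtual corner opposite P is at (52.00, -30.10). Since A1 is tangent to SM there, FM ⟂ SM and tangency of A1 to DU means the radius FD is perpendicular to DU, with radius 7.0, so the center F sits 7.0 in from both sides at F = (45.00, -23.10). That places the tangent points at M = (52.00, -23.10) on SM and D = (45.00, -30.10) on DU. Then |PM| = |M − P| = 56.90.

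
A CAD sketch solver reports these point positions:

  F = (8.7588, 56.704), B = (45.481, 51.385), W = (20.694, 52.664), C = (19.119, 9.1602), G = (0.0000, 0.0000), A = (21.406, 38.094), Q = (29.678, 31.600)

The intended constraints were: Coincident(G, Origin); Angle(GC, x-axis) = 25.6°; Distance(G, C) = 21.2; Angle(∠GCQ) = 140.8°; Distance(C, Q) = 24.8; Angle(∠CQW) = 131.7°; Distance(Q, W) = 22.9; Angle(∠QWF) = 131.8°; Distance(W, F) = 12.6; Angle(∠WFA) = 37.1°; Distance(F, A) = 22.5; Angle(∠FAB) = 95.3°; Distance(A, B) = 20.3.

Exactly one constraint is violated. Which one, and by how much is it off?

Distance(A, B) = 20.3 — off by 7.20.

G = (0.00, 0.00) ✓; GC at 25.60° ✓; |GC| = 21.20 ✓; ∠GCQ = 140.8° ✓; |CQ| = 24.80 ✓; ∠CQW = 131.7° ✓; |QW| = 22.90 ✓; ∠QWF = 131.8° ✓; |WF| = 12.60 ✓; ∠WFA = 37.10° ✓; |FA| = 22.50 ✓; ∠FAB = 95.30° ✓; |AB| = 27.50 ✗.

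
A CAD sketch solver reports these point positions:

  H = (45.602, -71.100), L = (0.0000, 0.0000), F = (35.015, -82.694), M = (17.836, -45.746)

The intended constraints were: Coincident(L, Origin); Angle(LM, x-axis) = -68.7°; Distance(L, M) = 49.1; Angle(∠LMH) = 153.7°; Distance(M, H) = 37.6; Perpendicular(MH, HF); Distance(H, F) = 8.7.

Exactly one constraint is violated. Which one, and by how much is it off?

Distance(H, F) = 8.7 — off by 7.00.

L = (0.00, 0.00) ✓; LM at -68.70° ✓; |LM| = 49.10 ✓; ∠LMH = 153.7° ✓; |MH| = 37.60 ✓; ∠(MH, HF) = 90.00° ✓; |HF| = 15.70 ✗.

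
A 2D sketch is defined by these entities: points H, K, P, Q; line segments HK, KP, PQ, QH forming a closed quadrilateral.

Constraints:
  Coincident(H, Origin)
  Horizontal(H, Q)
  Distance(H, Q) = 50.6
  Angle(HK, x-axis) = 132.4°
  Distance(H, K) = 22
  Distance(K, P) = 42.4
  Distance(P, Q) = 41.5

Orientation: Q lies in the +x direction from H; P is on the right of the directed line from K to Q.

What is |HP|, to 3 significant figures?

20.4

H is at the origin; HQ is horizontal with |HQ| = 50.6 and Q in +x, so Q = (50.6, 0). HK runs at 132.4° with |HK| = 22.0, so K = (-14.8, 16.2). P is determined by |KP| = 42.4 and |PQ| = 41.5 together: it lies at the intersection of circle(K, 42.4) and circle(Q, 41.5). With |KQ| = 67.4, the foot of the radical line on KQ is 34.3 from K and the perpendicular offset is √(42.4² − 34.3²) = 25.0. Taking the right-of-KQ solution: P = (12.4, -16.2).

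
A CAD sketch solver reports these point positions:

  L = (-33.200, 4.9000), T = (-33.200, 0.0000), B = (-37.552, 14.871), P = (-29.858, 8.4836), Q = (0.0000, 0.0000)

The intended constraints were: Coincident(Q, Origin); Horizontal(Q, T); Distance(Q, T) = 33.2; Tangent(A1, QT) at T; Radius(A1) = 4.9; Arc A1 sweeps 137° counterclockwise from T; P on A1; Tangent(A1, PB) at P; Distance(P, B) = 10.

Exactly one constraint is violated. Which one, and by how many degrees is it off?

Tangent(A1, PB) at P — off by 3.30°.

Q = (0.00, 0.00) ✓; Q.y = 0.00, T.y = 0.00 ✓; |QT| = 33.20 ✓; ∠(LT, TQ) = 90.00° ✓; |LT| = 4.900 ✓; bearing(L→P) − bearing(L→T) = 137.0° ✓; |LP| = 4.900 ✓; ∠(LP, PB) = 86.70° ✗; |PB| = 10.00 ✓.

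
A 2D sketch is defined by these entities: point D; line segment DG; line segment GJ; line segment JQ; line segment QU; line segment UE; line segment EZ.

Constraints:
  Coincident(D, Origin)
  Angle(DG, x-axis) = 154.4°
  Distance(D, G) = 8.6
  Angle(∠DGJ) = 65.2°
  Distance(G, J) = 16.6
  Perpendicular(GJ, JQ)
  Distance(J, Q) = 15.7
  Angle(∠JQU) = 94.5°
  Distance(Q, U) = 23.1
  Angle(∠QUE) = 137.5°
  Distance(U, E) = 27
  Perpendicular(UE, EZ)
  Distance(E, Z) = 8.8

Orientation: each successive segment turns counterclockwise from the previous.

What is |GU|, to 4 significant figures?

18.66

D is at the origin; DG runs at 154.4° with length 8.6, so G = (-7.756, 3.716). ∠DGJ = 65.2° gives GJ at -90.80° from the x-axis; with |GJ| = 16.6, J = (-7.988, -12.88). GJ ⟂ JQ, so JQ runs at -0.8000°; with |JQ| = 15.7, Q = (7.711, -13.10). ∠JQU = 94.5° gives QU at 84.70° from the x-axis; with |QU| = 23.1, U = (9.845, 9.900). Then |GU| = |U − G| = 18.66.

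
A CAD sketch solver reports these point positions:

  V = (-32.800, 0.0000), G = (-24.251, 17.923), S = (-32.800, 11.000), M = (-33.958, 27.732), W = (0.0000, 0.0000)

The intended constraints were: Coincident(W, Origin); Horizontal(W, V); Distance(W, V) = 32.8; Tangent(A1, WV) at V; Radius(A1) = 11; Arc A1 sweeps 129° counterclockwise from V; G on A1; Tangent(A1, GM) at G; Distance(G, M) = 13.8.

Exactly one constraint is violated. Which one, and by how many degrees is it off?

Tangent(A1, GM) at G — off by 5.70°.

W = (0.00, 0.00) ✓; W.y = 0.00, V.y = 0.00 ✓; |WV| = 32.80 ✓; ∠(SV, VW) = 90.00° ✓; |SV| = 11.00 ✓; bearing(S→G) − bearing(S→V) = 129.0° ✓; |SG| = 11.00 ✓; ∠(SG, GM) = 84.30° ✗; |GM| = 13.80 ✓.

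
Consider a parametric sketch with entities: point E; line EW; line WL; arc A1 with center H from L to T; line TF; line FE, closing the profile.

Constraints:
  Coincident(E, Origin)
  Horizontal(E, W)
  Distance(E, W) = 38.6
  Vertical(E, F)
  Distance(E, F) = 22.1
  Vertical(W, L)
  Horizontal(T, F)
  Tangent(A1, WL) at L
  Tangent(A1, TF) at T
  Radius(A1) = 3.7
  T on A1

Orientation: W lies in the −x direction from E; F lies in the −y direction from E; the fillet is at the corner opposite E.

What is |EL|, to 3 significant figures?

42.8

E is at the origin; E and W share the same y with |EW| = 38.6 and W on the −x side, so W = (-38.6, 0.00). EF is vertical with |EF| = 22.1 and F on the −y side, so F = (0.00, -22.1). The virtual corner opposite E is at (-38.6, -22.1). Since A1 is tangent to WL there, HL ⟂ WL and the tangent condition forces HT to be normal to TF, with radius 3.7, so the center H sits 3.7 in from both sides at H = (-34.9, -18.4). That places the tangent points at L = (-38.6, -18.4) on WL and T = (-34.9, -22.1) on TF. Then |EL| = |L − E| = 42.8.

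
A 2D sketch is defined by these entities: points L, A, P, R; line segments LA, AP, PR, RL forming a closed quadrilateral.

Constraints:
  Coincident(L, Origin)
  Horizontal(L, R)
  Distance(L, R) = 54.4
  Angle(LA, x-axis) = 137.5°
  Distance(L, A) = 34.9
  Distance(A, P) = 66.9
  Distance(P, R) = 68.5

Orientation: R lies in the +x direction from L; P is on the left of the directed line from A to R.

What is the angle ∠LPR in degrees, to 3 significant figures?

46.5°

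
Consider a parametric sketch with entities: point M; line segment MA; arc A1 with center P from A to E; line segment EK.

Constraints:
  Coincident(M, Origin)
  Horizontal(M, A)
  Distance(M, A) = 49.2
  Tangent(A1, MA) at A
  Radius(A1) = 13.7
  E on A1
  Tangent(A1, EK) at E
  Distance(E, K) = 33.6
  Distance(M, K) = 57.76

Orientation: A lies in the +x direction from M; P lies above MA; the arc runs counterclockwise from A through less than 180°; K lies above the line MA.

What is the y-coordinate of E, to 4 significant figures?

23.70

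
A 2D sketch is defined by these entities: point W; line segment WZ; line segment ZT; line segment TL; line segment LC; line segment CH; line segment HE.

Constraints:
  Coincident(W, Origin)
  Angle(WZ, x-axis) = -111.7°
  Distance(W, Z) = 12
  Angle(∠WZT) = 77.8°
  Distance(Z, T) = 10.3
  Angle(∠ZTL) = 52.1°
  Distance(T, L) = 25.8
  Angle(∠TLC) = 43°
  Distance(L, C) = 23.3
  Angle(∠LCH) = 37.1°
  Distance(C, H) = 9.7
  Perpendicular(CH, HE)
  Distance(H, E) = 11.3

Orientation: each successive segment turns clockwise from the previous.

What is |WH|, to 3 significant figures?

8.24

∠TLC = 43.0° gives LC at -119° from the x-axis; with |LC| = 23.3, C = (0.298, -17.8). ∠LCH = 37.1° gives CH at 98.3° from the x-axis; with |CH| = 9.7, H = (-1.10, -8.17). Then |WH| = |H − W| = 8.24.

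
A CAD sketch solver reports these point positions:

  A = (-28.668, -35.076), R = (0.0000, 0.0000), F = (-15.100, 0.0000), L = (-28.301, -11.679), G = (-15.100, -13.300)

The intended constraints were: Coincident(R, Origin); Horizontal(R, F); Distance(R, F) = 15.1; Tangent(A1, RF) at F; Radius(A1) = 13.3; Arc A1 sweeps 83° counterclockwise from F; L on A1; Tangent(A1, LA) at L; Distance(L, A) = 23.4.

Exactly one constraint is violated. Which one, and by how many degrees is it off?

Tangent(A1, LA) at L — off by 6.10°.

R = (0.00, 0.00) ✓; R.y = 0.00, F.y = 0.00 ✓; |RF| = 15.10 ✓; ∠(GF, FR) = 90.00° ✓; |GF| = 13.30 ✓; bearing(G→L) − bearing(G→F) = 83.00° ✓; |GL| = 13.30 ✓; ∠(GL, LA) = 83.90° ✗; |LA| = 23.40 ✓.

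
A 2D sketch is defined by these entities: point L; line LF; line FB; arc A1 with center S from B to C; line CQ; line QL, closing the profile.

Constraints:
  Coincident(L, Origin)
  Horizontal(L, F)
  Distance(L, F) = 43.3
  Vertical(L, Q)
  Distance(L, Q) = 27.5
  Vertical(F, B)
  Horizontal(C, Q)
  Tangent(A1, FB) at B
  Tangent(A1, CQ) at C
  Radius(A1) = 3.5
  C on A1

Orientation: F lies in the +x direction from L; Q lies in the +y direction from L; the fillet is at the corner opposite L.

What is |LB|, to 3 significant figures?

49.5

L is at the origin; LF is horizontal with |LF| = 43.3 and F on the +x side, so F = (43.3, 0.00). L and Q share the same x with |LQ| = 27.5 and Q on the +y side, so Q = (0.00, 27.5). The virtual corner opposite L is at (43.3, 27.5). Since A1 is tangent to FB there, SB ⟂ FB and A1 meets CQ tangentially, so SC is at right angles to CQ, with radius 3.5, so the center S sits 3.5 in from both sides at S = (39.8, 24.0). That places the tangent points at B = (43.3, 24.0) on FB and C = (39.8, 27.5) on CQ. Then |LB| = |B − L| = 49.5.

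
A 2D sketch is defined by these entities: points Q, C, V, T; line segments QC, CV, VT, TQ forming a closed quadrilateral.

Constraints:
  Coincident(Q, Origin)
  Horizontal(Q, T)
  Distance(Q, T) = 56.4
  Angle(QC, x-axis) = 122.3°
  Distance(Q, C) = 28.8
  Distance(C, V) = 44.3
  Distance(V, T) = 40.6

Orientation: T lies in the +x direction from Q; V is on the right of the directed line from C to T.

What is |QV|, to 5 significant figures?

17.610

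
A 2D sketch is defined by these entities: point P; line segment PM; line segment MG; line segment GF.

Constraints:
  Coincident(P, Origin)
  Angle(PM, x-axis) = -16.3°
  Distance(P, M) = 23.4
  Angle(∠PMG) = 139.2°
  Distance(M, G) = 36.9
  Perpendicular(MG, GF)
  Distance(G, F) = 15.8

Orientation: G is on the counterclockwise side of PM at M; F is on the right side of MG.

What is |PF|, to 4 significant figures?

62.84

∠PMG = 139.2°, so MG runs at -16.3° + (180° − 139.2°) = 24.50° from the x-axis; with |MG| = 36.9, G = M + 36.9·(cos 24.50°, sin 24.50°) = (56.04, 8.735). MG ⟂ GF; with |GF| = 15.8 on the right of MG, F = G + 15.8·(0.4147, -0.9100) = (62.59, -5.643). Then |PF| = |F − P| = 62.84.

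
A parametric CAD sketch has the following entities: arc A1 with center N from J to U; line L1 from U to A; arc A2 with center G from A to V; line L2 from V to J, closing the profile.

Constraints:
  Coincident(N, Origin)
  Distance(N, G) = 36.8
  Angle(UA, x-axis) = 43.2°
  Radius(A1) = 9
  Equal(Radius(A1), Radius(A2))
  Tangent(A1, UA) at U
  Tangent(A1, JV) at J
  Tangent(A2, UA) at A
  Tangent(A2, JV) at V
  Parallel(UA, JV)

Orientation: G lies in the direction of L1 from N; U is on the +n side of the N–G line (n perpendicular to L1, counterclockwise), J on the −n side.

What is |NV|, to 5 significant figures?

37.885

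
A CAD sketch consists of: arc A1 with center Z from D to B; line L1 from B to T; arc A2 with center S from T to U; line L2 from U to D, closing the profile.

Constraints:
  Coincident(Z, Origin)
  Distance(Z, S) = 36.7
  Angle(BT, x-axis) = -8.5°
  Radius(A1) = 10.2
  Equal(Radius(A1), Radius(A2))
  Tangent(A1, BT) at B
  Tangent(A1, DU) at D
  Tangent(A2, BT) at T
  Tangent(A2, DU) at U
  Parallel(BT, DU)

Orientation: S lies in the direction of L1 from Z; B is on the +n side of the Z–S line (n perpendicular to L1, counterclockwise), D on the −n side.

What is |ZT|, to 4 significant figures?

38.09

Tangency of A1 to both parallel lines with radius 10.2 puts B and D at Z ± 10.2·n: B = (1.508, 10.09), D = (-1.508, -10.09). Equal radii place T and U the same way about S: T = S + 10.2·n = (37.80, 4.663), U = S − 10.2·n = (34.79, -15.51). Then |ZT| = |T − Z| = 38.09.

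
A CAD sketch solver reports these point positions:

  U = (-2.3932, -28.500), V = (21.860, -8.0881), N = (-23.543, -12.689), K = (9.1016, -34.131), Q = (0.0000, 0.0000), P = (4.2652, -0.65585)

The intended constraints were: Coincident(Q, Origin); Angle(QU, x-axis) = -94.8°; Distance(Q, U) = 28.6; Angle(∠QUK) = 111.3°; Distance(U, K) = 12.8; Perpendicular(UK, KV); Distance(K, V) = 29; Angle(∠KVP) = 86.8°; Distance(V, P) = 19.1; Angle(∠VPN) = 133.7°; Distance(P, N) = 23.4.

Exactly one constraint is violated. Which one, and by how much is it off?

Distance(P, N) = 23.4 — off by 6.90.

Q = (0.00, 0.00) ✓; QU at -94.80° ✓; |QU| = 28.60 ✓; ∠QUK = 111.3° ✓; |UK| = 12.80 ✓; ∠(UK, KV) = 90.00° ✓; |KV| = 29.00 ✓; ∠KVP = 86.80° ✓; |VP| = 19.10 ✓; ∠VPN = 133.7° ✓; |PN| = 30.30 ✗.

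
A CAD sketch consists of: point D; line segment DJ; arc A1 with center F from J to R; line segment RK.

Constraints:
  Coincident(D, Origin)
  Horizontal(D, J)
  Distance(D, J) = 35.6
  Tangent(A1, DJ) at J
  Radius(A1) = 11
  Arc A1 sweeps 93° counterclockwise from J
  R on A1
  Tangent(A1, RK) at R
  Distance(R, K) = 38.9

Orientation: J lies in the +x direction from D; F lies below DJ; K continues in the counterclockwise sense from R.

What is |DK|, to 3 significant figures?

57.0

On A1, J sits at bearing 90° from F; a 93° counterclockwise sweep puts R at bearing 183°, so R = F + 11.0·(cos 183°, sin 183°) = (24.6, -11.6). A1 meets RK tangentially, so FR is at right angles to RK, so RK runs along (−sin 183°, cos 183°); with |RK| = 38.9, K = (26.7, -50.4). Then |DK| = |K − D| = 57.0.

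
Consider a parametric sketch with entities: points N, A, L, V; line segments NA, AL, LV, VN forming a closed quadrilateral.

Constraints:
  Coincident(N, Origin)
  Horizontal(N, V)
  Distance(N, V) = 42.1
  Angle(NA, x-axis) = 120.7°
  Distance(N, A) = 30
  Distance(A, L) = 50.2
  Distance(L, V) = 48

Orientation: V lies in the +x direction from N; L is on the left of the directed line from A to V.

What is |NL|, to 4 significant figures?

55.59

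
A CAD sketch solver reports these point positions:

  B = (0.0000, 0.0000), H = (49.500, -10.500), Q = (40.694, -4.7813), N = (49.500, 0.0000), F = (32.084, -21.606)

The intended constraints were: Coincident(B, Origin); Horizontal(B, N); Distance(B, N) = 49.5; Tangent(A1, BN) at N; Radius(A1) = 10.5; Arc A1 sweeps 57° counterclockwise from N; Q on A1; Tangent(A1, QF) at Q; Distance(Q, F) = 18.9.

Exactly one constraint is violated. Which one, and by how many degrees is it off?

Tangent(A1, QF) at Q — off by 5.90°.

B = (0.00, 0.00) ✓; B.y = 0.00, N.y = 0.00 ✓; |BN| = 49.50 ✓; ∠(HN, NB) = 90.00° ✓; |HN| = 10.50 ✓; bearing(H→Q) − bearing(H→N) = 57.00° ✓; |HQ| = 10.50 ✓; ∠(HQ, QF) = 84.10° ✗; |QF| = 18.90 ✓.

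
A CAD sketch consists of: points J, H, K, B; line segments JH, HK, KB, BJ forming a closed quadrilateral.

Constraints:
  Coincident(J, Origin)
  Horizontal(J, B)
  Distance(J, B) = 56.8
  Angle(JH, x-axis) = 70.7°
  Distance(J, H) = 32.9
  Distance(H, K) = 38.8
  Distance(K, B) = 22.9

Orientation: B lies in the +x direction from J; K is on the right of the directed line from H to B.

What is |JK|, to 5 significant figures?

33.901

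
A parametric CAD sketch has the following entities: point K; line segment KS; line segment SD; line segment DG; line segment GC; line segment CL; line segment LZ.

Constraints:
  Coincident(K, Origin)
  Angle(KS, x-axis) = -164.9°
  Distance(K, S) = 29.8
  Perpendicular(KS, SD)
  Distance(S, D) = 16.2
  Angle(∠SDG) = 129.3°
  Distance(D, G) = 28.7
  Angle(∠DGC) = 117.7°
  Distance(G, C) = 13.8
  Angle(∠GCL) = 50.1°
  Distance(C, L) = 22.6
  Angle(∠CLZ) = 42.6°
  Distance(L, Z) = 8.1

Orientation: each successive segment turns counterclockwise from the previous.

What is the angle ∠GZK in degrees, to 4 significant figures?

125.5°

K is at the origin; KS runs at -164.9° with length 29.8, so S = (-28.77, -7.763). KS ⟂ SD, so SD runs at -74.90°; with |SD| = 16.2, D = (-24.55, -23.40). ∠SDG = 129.3° gives DG at -24.20° from the x-axis; with |DG| = 28.7, G = (1.627, -35.17). ∠DGC = 117.7° gives GC at 38.10° from the x-axis; with |GC| = 13.8, C = (12.49, -26.65). ∠GCL = 50.1° gives CL at 168.0° from the x-axis; with |CL| = 22.6, L = (-9.619, -21.95). ∠CLZ = 42.6° gives LZ at -54.60° from the x-axis; with |LZ| = 8.1, Z = (-4.927, -28.56). Then cos ∠GZK = ZG·ZK / (|ZG||ZK|), giving 125.5°.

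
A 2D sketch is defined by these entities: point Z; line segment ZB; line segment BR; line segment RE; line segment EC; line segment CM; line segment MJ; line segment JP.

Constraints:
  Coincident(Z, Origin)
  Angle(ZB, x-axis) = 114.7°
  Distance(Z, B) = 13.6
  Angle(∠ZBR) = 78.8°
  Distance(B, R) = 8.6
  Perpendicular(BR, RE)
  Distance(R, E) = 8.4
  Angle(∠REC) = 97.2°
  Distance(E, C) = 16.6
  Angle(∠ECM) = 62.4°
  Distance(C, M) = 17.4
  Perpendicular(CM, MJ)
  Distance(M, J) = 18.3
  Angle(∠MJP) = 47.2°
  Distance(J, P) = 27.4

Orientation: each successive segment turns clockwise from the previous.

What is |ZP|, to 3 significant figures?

11.8

Z is at the origin; ZB runs at 114.7° with length 13.6, so B = (-5.68, 12.4). ∠ZBR = 78.8° gives BR at 13.5° from the x-axis; with |BR| = 8.6, R = (2.68, 14.4). BR ⟂ RE, so RE runs at -76.5°; with |RE| = 8.4, E = (4.64, 6.20). ∠REC = 97.2° gives EC at -159° from the x-axis; with |EC| = 16.6, C = (-10.9, 0.328). ∠ECM = 62.4° gives CM at 83.1° from the x-axis; with |CM| = 17.4, M = (-8.80, 17.6). CM ⟂ MJ, so MJ runs at -6.90°; with |MJ| = 18.3, J = (9.37, 15.4). ∠MJP = 47.2° gives JP at -140° from the x-axis; with |JP| = 27.4, P = (-11.5, -2.32). Then |ZP| = |P − Z| = 11.8.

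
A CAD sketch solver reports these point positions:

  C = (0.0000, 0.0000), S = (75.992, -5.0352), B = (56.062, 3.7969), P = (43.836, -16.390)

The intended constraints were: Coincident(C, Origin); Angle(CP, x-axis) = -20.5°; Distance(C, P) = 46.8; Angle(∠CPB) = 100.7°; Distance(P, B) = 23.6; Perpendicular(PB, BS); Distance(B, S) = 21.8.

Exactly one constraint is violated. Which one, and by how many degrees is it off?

Perpendicular(PB, BS) — off by 7.30°.

C = (0.00, 0.00) ✓; CP at -20.50° ✓; |CP| = 46.80 ✓; ∠CPB = 100.7° ✓; |PB| = 23.60 ✓; ∠(PB, BS) = 82.70° ✗; |BS| = 21.80 ✓.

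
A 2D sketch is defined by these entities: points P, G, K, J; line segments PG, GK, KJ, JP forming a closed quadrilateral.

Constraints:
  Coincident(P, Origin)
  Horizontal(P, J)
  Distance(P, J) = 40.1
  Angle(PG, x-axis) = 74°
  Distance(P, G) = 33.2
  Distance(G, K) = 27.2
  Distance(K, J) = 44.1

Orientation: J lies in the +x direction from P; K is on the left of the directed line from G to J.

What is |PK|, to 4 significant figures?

55.13

P is at the origin; P and J share the same y with |PJ| = 40.1 and J in +x, so J = (40.1, 0). PG runs at 74.0° with |PG| = 33.2, so G = (9.151, 31.91). K is determined by |GK| = 27.2 and |KJ| = 44.1 together: it lies at the intersection of circle(G, 27.2) and circle(J, 44.1). With |GJ| = 44.46, the foot of the radical line on GJ is 8.676 from G and the perpendicular offset is √(27.2² − 8.676²) = 25.78. Taking the left-of-GJ solution: K = (33.70, 43.63).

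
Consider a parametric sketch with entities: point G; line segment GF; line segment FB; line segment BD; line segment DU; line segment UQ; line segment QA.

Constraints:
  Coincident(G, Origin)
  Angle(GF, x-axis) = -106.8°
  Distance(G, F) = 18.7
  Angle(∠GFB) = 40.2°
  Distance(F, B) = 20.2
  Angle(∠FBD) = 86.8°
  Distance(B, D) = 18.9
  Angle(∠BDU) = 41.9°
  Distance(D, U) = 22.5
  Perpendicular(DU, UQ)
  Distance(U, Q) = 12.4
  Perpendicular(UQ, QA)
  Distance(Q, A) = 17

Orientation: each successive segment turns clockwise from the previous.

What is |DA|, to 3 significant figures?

13.6

DU is perpendicular to UQ, so UQ runs at 152°; with |UQ| = 12.4, Q = (-17.2, -6.92). UQ is perpendicular to QA, so QA runs at 62.1°; with |QA| = 17.0, A = (-9.22, 8.10). Then |DA| = |A − D| = 13.6.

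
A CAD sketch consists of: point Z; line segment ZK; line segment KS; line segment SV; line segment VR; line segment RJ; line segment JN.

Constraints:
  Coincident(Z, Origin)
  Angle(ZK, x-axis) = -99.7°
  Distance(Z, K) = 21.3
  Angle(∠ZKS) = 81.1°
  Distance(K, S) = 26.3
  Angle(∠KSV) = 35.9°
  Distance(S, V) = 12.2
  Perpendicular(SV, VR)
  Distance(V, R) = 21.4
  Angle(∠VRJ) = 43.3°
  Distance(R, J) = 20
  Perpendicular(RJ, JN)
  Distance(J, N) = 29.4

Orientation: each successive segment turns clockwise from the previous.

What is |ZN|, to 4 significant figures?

14.78

Z is at the origin; ZK runs at -99.7° with length 21.3, so K = (-3.589, -21.00). ∠ZKS = 81.1° gives KS at 161.4° from the x-axis; with |KS| = 26.3, S = (-28.52, -12.61). ∠KSV = 35.9° gives SV at 17.30° from the x-axis; with |SV| = 12.2, V = (-16.87, -8.979). The perpendicularity gives VR at right angles to SV, so VR runs at -72.70°; with |VR| = 21.4, R = (-10.50, -29.41). ∠VRJ = 43.3° gives RJ at 150.6° from the x-axis; with |RJ| = 20.0, J = (-27.93, -19.59). RJ is perpendicular to JN, so JN runs at 60.60°; with |JN| = 29.4, N = (-13.49, 6.021). Then |ZN| = |N − Z| = 14.78.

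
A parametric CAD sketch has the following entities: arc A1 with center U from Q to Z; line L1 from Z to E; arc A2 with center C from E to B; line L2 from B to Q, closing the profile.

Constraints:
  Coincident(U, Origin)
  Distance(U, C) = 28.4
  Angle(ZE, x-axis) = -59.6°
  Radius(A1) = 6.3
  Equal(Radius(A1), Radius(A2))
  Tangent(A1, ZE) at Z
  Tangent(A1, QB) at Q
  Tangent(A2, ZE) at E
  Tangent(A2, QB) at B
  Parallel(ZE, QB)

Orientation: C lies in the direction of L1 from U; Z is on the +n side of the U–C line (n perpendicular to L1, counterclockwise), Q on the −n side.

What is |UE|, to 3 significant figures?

29.1

The slot axis is L1's direction at -59.6°, so u = (cos -59.6°, sin -59.6°) = (0.506, -0.863) and n = (−sin -59.6°, cos -59.6°) = (0.863, 0.506). U is at the origin and C lies 28.4 along u from U, so C = 28.4·u = (14.4, -24.5). Tangency of A1 to both parallel lines with radius 6.3 puts Z and Q at U ± 6.3·n: Z = (5.43, 3.19), Q = (-5.43, -3.19). Equal radii place E and B the same way about C: E = C + 6.3·n = (19.8, -21.3), B = C − 6.3·n = (8.94, -27.7). Then |UE| = |E − U| = 29.1.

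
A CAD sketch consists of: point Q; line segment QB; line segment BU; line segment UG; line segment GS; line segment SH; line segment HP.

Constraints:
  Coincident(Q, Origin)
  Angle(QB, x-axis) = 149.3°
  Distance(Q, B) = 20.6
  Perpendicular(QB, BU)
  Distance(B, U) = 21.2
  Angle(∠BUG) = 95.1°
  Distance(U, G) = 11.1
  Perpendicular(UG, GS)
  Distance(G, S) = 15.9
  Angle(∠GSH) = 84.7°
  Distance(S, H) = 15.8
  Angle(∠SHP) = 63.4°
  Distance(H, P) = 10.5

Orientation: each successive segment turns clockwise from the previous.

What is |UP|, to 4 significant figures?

5.602

∠GSH = 84.7° gives SH at 149.1° from the x-axis; with |SH| = 15.8, H = (-17.31, 17.72). ∠SHP = 63.4° gives HP at 32.50° from the x-axis; with |HP| = 10.5, P = (-8.451, 23.37). Then |UP| = |P − U| = 5.602.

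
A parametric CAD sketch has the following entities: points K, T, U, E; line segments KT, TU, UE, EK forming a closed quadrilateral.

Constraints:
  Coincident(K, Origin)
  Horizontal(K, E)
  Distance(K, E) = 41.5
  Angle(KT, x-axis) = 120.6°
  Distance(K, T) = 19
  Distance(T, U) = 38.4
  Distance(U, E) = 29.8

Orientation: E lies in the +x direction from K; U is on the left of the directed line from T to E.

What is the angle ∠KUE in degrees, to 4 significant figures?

74.42°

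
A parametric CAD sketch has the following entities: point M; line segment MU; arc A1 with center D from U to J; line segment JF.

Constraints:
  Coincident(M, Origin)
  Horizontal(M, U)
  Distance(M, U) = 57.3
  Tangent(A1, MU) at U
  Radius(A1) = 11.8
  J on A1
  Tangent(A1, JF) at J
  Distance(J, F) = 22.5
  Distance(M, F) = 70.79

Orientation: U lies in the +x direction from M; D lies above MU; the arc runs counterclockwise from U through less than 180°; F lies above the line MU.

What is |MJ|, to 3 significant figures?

70.2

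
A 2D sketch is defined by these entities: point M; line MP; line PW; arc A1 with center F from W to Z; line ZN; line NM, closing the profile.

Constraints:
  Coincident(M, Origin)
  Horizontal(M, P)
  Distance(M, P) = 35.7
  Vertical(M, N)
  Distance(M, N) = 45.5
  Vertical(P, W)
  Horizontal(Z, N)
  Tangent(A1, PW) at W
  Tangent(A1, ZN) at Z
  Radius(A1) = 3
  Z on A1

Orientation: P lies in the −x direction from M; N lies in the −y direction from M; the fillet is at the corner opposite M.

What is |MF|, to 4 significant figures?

53.62

M and N share the same x with |MN| = 45.5 and N on the −y side, so N = (0.000, -45.50). The virtual corner opposite M is at (-35.70, -45.50). Tangency of A1 to PW means the radius FW is perpendicular to PW and since A1 is tangent to ZN there, FZ ⟂ ZN, with radius 3.0, so the center F sits 3.0 in from both sides at F = (-32.70, -42.50). Then |MF| = |F − M| = 53.62.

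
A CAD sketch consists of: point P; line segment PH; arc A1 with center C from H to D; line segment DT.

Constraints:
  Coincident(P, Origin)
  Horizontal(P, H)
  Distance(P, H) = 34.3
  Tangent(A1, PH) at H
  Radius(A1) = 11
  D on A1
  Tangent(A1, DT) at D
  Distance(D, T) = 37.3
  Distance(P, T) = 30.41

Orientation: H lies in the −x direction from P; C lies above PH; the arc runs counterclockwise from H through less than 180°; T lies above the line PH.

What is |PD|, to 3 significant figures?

26.6

P is at the origin; P and H share the same y with |PH| = 34.3 and H on the −x side, so H = (-34.3, 0.00). Since A1 is tangent to PH there, CH ⟂ PH, so C = H + (0, 11) = (-34.3, 11.0). Since CD ⟂ DT (tangency), |CT| = √(11.0² + 37.3²) = 38.9 regardless of where D sits on A1. So T lies on both circle(P, 30.41) and circle(C, 38.9); the above-PH intersection is T = (-0.599, 30.4). D is the foot of the tangent from T: D = (-26.3, 3.41).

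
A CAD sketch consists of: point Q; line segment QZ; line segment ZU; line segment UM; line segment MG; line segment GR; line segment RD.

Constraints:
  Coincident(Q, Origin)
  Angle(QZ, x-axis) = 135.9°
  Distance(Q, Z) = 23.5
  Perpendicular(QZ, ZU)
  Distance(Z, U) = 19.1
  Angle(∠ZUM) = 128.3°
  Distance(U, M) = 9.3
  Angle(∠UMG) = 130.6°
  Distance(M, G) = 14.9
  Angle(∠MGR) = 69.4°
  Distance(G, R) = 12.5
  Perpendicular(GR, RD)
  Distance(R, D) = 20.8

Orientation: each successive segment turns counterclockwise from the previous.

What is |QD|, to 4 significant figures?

34.13

Q is at the origin; QZ runs at 135.9° with length 23.5, so Z = (-16.88, 16.35). The perpendicularity gives ZU at right angles to QZ, so ZU runs at -134.1°; with |ZU| = 19.1, U = (-30.17, 2.638). ∠ZUM = 128.3° gives UM at -82.40° from the x-axis; with |UM| = 9.3, M = (-28.94, -6.581). ∠UMG = 130.6° gives MG at -33.00° from the x-axis; with |MG| = 14.9, G = (-16.44, -14.70). ∠MGR = 69.4° gives GR at 77.60° from the x-axis; with |GR| = 12.5, R = (-13.76, -2.487). The perpendicularity gives RD at right angles to GR, so RD runs at 167.6°; with |RD| = 20.8, D = (-34.07, 1.979). Then |QD| = |D − Q| = 34.13.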